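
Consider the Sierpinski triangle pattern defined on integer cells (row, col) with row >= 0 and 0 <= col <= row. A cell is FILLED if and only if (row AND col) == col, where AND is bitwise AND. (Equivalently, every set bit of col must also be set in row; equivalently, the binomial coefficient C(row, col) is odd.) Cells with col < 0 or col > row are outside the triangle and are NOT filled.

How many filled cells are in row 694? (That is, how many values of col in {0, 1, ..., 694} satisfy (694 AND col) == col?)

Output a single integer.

Answer: 64

Derivation:
694 in binary = 1010110110
popcount(694) = number of 1-bits in 1010110110 = 6
A col c satisfies (694 AND c) == c iff every set bit of c is also set in 694; each of the 6 set bits of 694 can independently be on or off in c.
count = 2^6 = 64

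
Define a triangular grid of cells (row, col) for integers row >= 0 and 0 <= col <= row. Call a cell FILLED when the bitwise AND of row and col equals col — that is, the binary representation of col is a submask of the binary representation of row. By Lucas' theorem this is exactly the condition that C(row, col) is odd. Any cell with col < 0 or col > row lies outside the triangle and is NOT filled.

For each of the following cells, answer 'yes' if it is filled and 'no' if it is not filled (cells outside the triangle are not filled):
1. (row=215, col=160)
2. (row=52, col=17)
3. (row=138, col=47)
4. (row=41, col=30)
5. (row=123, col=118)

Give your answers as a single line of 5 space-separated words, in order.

Answer: no no no no no

Derivation:
(215,160): row=0b11010111, col=0b10100000, row AND col = 0b10000000 = 128; 128 != 160 -> empty
(52,17): row=0b110100, col=0b10001, row AND col = 0b10000 = 16; 16 != 17 -> empty
(138,47): row=0b10001010, col=0b101111, row AND col = 0b1010 = 10; 10 != 47 -> empty
(41,30): row=0b101001, col=0b11110, row AND col = 0b1000 = 8; 8 != 30 -> empty
(123,118): row=0b1111011, col=0b1110110, row AND col = 0b1110010 = 114; 114 != 118 -> empty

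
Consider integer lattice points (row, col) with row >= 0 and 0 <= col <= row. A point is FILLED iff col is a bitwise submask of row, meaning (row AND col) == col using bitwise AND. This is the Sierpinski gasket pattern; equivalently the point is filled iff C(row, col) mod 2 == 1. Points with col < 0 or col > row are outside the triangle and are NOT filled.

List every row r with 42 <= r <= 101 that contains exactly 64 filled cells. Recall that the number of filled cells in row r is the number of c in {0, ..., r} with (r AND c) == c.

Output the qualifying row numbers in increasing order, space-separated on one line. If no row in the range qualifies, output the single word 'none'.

Answer: 63 95

Derivation:
Row r has 2^popcount(r) filled cells, so we need popcount(r) = log2(64) = 6.
Scan r = 42..101 and keep those with exactly 6 one-bits:
r=42=101010 popcount=3 -> skip
r=43=101011 popcount=4 -> skip
r=44=101100 popcount=3 -> skip
r=45=101101 popcount=4 -> skip
r=46=101110 popcount=4 -> skip
r=47=101111 popcount=5 -> skip
r=48=110000 popcount=2 -> skip
r=49=110001 popcount=3 -> skip
r=50=110010 popcount=3 -> skip
r=51=110011 popcount=4 -> skip
r=52=110100 popcount=3 -> skip
r=53=110101 popcount=4 -> skip
r=54=110110 popcount=4 -> skip
r=55=110111 popcount=5 -> skip
r=56=111000 popcount=3 -> skip
r=57=111001 popcount=4 -> skip
r=58=111010 popcount=4 -> skip
r=59=111011 popcount=5 -> skip
r=60=111100 popcount=4 -> skip
r=61=111101 popcount=5 -> skip
r=62=111110 popcount=5 -> skip
r=63=111111 popcount=6 -> KEEP
r=64=1000000 popcount=1 -> skip
r=65=1000001 popcount=2 -> skip
r=66=1000010 popcount=2 -> skip
r=67=1000011 popcount=3 -> skip
r=68=1000100 popcount=2 -> skip
r=69=1000101 popcount=3 -> skip
r=70=1000110 popcount=3 -> skip
r=71=1000111 popcount=4 -> skip
r=72=1001000 popcount=2 -> skip
r=73=1001001 popcount=3 -> skip
r=74=1001010 popcount=3 -> skip
r=75=1001011 popcount=4 -> skip
r=76=1001100 popcount=3 -> skip
r=77=1001101 popcount=4 -> skip
r=78=1001110 popcount=4 -> skip
r=79=1001111 popcount=5 -> skip
r=80=1010000 popcount=2 -> skip
r=81=1010001 popcount=3 -> skip
r=82=1010010 popcount=3 -> skip
r=83=1010011 popcount=4 -> skip
r=84=1010100 popcount=3 -> skip
r=85=1010101 popcount=4 -> skip
r=86=1010110 popcount=4 -> skip
r=87=1010111 popcount=5 -> skip
r=88=1011000 popcount=3 -> skip
r=89=1011001 popcount=4 -> skip
r=90=1011010 popcount=4 -> skip
r=91=1011011 popcount=5 -> skip
r=92=1011100 popcount=4 -> skip
r=93=1011101 popcount=5 -> skip
r=94=1011110 popcount=5 -> skip
r=95=1011111 popcount=6 -> KEEP
r=96=1100000 popcount=2 -> skip
r=97=1100001 popcount=3 -> skip
r=98=1100010 popcount=3 -> skip
r=99=1100011 popcount=4 -> skip
r=100=1100100 popcount=3 -> skip
r=101=1100101 popcount=4 -> skip
Kept rows: 63 95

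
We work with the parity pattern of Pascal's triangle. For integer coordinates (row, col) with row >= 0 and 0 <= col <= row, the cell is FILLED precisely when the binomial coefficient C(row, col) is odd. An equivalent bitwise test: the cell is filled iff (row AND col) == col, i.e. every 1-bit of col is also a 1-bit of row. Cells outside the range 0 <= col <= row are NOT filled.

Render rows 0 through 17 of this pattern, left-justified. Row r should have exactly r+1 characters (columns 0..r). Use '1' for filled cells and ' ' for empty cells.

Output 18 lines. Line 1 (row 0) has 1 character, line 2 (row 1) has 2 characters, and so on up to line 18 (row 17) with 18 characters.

r0=0: 1
r1=1: 11
r2=10: 1 1
r3=11: 1111
r4=100: 1   1
r5=101: 11  11
r6=110: 1 1 1 1
r7=111: 11111111
r8=1000: 1       1
r9=1001: 11      11
r10=1010: 1 1     1 1
r11=1011: 1111    1111
r12=1100: 1   1   1   1
r13=1101: 11  11  11  11
r14=1110: 1 1 1 1 1 1 1 1
r15=1111: 1111111111111111
r16=10000: 1               1
r17=10001: 11              11

Answer: 1
11
1 1
1111
1   1
11  11
1 1 1 1
11111111
1       1
11      11
1 1     1 1
1111    1111
1   1   1   1
11  11  11  11
1 1 1 1 1 1 1 1
1111111111111111
1               1
11              11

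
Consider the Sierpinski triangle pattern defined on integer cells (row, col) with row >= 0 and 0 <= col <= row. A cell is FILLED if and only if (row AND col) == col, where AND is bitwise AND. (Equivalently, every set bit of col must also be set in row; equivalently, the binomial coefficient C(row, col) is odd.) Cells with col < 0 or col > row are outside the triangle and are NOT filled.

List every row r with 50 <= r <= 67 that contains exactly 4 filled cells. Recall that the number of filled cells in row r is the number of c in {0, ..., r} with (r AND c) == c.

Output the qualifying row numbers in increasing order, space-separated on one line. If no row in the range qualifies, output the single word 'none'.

Row r has 2^popcount(r) filled cells, so we need popcount(r) = log2(4) = 2.
Scan r = 50..67 and keep those with exactly 2 one-bits:
r=50=110010 popcount=3 -> skip
r=51=110011 popcount=4 -> skip
r=52=110100 popcount=3 -> skip
r=53=110101 popcount=4 -> skip
r=54=110110 popcount=4 -> skip
r=55=110111 popcount=5 -> skip
r=56=111000 popcount=3 -> skip
r=57=111001 popcount=4 -> skip
r=58=111010 popcount=4 -> skip
r=59=111011 popcount=5 -> skip
r=60=111100 popcount=4 -> skip
r=61=111101 popcount=5 -> skip
r=62=111110 popcount=5 -> skip
r=63=111111 popcount=6 -> skip
r=64=1000000 popcount=1 -> skip
r=65=1000001 popcount=2 -> KEEP
r=66=1000010 popcount=2 -> KEEP
r=67=1000011 popcount=3 -> skip
Kept rows: 65 66

Answer: 65 66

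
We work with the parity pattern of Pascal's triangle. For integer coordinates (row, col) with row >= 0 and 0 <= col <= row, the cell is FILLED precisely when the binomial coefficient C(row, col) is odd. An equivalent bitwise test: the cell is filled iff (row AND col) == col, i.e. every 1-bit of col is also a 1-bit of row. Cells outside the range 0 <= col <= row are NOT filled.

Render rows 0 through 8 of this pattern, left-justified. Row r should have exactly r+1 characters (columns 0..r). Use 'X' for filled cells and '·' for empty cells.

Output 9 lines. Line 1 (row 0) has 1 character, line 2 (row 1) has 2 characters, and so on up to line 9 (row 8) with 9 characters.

r0=0: X
r1=1: XX
r2=10: X·X
r3=11: XXXX
r4=100: X···X
r5=101: XX··XX
r6=110: X·X·X·X
r7=111: XXXXXXXX
r8=1000: X·······X

Answer: X
XX
X·X
XXXX
X···X
XX··XX
X·X·X·X
XXXXXXXX
X·······X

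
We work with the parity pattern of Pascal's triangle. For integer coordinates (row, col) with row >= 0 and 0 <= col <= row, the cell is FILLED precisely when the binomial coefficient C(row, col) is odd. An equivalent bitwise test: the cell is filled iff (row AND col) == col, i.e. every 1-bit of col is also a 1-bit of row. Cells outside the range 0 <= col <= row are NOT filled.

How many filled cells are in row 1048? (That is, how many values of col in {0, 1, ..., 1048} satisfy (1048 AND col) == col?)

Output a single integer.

Answer: 8

Derivation:
1048 in binary = 10000011000
popcount(1048) = number of 1-bits in 10000011000 = 3
A col c satisfies (1048 AND c) == c iff every set bit of c is also set in 1048; each of the 3 set bits of 1048 can independently be on or off in c.
count = 2^3 = 8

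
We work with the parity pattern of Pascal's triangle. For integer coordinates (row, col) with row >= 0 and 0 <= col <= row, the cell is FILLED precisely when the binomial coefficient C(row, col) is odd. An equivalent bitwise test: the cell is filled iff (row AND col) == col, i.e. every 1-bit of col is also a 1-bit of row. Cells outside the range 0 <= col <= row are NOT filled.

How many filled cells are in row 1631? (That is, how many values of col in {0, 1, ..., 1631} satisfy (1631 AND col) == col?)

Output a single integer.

1631 in binary = 11001011111
popcount(1631) = number of 1-bits in 11001011111 = 8
A col c satisfies (1631 AND c) == c iff every set bit of c is also set in 1631; each of the 8 set bits of 1631 can independently be on or off in c.
count = 2^8 = 256

Answer: 256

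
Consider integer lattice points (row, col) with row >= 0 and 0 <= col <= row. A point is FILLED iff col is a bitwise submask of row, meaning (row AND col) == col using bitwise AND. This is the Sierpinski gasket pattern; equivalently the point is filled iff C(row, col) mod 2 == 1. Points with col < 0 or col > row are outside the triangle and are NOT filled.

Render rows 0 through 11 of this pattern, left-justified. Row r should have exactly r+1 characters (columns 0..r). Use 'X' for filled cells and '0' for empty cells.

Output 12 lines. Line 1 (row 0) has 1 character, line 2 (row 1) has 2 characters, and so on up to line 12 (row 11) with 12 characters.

r0=0: X
r1=1: XX
r2=10: X0X
r3=11: XXXX
r4=100: X000X
r5=101: XX00XX
r6=110: X0X0X0X
r7=111: XXXXXXXX
r8=1000: X0000000X
r9=1001: XX000000XX
r10=1010: X0X00000X0X
r11=1011: XXXX0000XXXX

Answer: X
XX
X0X
XXXX
X000X
XX00XX
X0X0X0X
XXXXXXXX
X0000000X
XX000000XX
X0X00000X0X
XXXX0000XXXX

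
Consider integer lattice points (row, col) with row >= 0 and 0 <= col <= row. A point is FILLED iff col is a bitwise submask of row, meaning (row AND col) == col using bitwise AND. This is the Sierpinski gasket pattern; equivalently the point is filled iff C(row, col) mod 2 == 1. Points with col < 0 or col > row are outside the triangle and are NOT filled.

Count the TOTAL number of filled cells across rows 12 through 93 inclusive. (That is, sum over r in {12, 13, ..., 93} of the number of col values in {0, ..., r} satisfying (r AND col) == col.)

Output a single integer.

r12=1100 pc2: +4 =4
r13=1101 pc3: +8 =12
r14=1110 pc3: +8 =20
r15=1111 pc4: +16 =36
r16=10000 pc1: +2 =38
r17=10001 pc2: +4 =42
r18=10010 pc2: +4 =46
r19=10011 pc3: +8 =54
r20=10100 pc2: +4 =58
r21=10101 pc3: +8 =66
r22=10110 pc3: +8 =74
r23=10111 pc4: +16 =90
r24=11000 pc2: +4 =94
r25=11001 pc3: +8 =102
r26=11010 pc3: +8 =110
r27=11011 pc4: +16 =126
r28=11100 pc3: +8 =134
r29=11101 pc4: +16 =150
r30=11110 pc4: +16 =166
r31=11111 pc5: +32 =198
r32=100000 pc1: +2 =200
r33=100001 pc2: +4 =204
r34=100010 pc2: +4 =208
r35=100011 pc3: +8 =216
r36=100100 pc2: +4 =220
r37=100101 pc3: +8 =228
r38=100110 pc3: +8 =236
r39=100111 pc4: +16 =252
r40=101000 pc2: +4 =256
r41=101001 pc3: +8 =264
r42=101010 pc3: +8 =272
r43=101011 pc4: +16 =288
r44=101100 pc3: +8 =296
r45=101101 pc4: +16 =312
r46=101110 pc4: +16 =328
r47=101111 pc5: +32 =360
r48=110000 pc2: +4 =364
r49=110001 pc3: +8 =372
r50=110010 pc3: +8 =380
r51=110011 pc4: +16 =396
r52=110100 pc3: +8 =404
r53=110101 pc4: +16 =420
r54=110110 pc4: +16 =436
r55=110111 pc5: +32 =468
r56=111000 pc3: +8 =476
r57=111001 pc4: +16 =492
r58=111010 pc4: +16 =508
r59=111011 pc5: +32 =540
r60=111100 pc4: +16 =556
r61=111101 pc5: +32 =588
r62=111110 pc5: +32 =620
r63=111111 pc6: +64 =684
r64=1000000 pc1: +2 =686
r65=1000001 pc2: +4 =690
r66=1000010 pc2: +4 =694
r67=1000011 pc3: +8 =702
r68=1000100 pc2: +4 =706
r69=1000101 pc3: +8 =714
r70=1000110 pc3: +8 =722
r71=1000111 pc4: +16 =738
r72=1001000 pc2: +4 =742
r73=1001001 pc3: +8 =750
r74=1001010 pc3: +8 =758
r75=1001011 pc4: +16 =774
r76=1001100 pc3: +8 =782
r77=1001101 pc4: +16 =798
r78=1001110 pc4: +16 =814
r79=1001111 pc5: +32 =846
r80=1010000 pc2: +4 =850
r81=1010001 pc3: +8 =858
r82=1010010 pc3: +8 =866
r83=1010011 pc4: +16 =882
r84=1010100 pc3: +8 =890
r85=1010101 pc4: +16 =906
r86=1010110 pc4: +16 =922
r87=1010111 pc5: +32 =954
r88=1011000 pc3: +8 =962
r89=1011001 pc4: +16 =978
r90=1011010 pc4: +16 =994
r91=1011011 pc5: +32 =1026
r92=1011100 pc4: +16 =1042
r93=1011101 pc5: +32 =1074

Answer: 1074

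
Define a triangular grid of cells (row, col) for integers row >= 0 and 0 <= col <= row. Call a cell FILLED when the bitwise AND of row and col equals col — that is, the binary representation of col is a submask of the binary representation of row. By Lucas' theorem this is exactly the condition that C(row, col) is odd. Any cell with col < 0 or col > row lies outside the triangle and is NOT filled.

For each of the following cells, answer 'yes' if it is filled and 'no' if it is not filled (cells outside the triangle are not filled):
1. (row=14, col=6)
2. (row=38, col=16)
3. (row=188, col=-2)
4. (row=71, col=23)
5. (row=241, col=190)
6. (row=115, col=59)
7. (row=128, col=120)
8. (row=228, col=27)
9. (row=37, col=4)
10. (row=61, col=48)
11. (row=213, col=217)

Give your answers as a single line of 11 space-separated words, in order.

Answer: yes no no no no no no no yes yes no

Derivation:
(14,6): row=0b1110, col=0b110, row AND col = 0b110 = 6; 6 == 6 -> filled
(38,16): row=0b100110, col=0b10000, row AND col = 0b0 = 0; 0 != 16 -> empty
(188,-2): col outside [0, 188] -> not filled
(71,23): row=0b1000111, col=0b10111, row AND col = 0b111 = 7; 7 != 23 -> empty
(241,190): row=0b11110001, col=0b10111110, row AND col = 0b10110000 = 176; 176 != 190 -> empty
(115,59): row=0b1110011, col=0b111011, row AND col = 0b110011 = 51; 51 != 59 -> empty
(128,120): row=0b10000000, col=0b1111000, row AND col = 0b0 = 0; 0 != 120 -> empty
(228,27): row=0b11100100, col=0b11011, row AND col = 0b0 = 0; 0 != 27 -> empty
(37,4): row=0b100101, col=0b100, row AND col = 0b100 = 4; 4 == 4 -> filled
(61,48): row=0b111101, col=0b110000, row AND col = 0b110000 = 48; 48 == 48 -> filled
(213,217): col outside [0, 213] -> not filled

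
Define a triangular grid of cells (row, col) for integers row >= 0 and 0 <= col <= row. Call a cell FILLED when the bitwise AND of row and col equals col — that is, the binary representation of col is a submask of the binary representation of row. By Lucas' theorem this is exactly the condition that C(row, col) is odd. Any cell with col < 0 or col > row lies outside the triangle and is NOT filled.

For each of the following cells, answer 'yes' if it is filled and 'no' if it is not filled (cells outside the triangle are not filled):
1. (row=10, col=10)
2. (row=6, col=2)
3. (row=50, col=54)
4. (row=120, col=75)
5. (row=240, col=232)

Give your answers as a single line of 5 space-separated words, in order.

Answer: yes yes no no no

Derivation:
(10,10): row=0b1010, col=0b1010, row AND col = 0b1010 = 10; 10 == 10 -> filled
(6,2): row=0b110, col=0b10, row AND col = 0b10 = 2; 2 == 2 -> filled
(50,54): col outside [0, 50] -> not filled
(120,75): row=0b1111000, col=0b1001011, row AND col = 0b1001000 = 72; 72 != 75 -> empty
(240,232): row=0b11110000, col=0b11101000, row AND col = 0b11100000 = 224; 224 != 232 -> empty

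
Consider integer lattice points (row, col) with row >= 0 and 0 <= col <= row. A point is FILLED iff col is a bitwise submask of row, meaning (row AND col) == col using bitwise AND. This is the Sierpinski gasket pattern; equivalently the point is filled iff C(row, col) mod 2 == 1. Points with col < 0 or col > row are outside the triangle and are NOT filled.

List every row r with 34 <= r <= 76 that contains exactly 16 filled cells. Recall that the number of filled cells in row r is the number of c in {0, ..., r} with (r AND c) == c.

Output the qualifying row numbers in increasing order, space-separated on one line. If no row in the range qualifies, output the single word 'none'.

Row r has 2^popcount(r) filled cells, so we need popcount(r) = log2(16) = 4.
Scan r = 34..76 and keep those with exactly 4 one-bits:
r=34=100010 popcount=2 -> skip
r=35=100011 popcount=3 -> skip
r=36=100100 popcount=2 -> skip
r=37=100101 popcount=3 -> skip
r=38=100110 popcount=3 -> skip
r=39=100111 popcount=4 -> KEEP
r=40=101000 popcount=2 -> skip
r=41=101001 popcount=3 -> skip
r=42=101010 popcount=3 -> skip
r=43=101011 popcount=4 -> KEEP
r=44=101100 popcount=3 -> skip
r=45=101101 popcount=4 -> KEEP
r=46=101110 popcount=4 -> KEEP
r=47=101111 popcount=5 -> skip
r=48=110000 popcount=2 -> skip
r=49=110001 popcount=3 -> skip
r=50=110010 popcount=3 -> skip
r=51=110011 popcount=4 -> KEEP
r=52=110100 popcount=3 -> skip
r=53=110101 popcount=4 -> KEEP
r=54=110110 popcount=4 -> KEEP
r=55=110111 popcount=5 -> skip
r=56=111000 popcount=3 -> skip
r=57=111001 popcount=4 -> KEEP
r=58=111010 popcount=4 -> KEEP
r=59=111011 popcount=5 -> skip
r=60=111100 popcount=4 -> KEEP
r=61=111101 popcount=5 -> skip
r=62=111110 popcount=5 -> skip
r=63=111111 popcount=6 -> skip
r=64=1000000 popcount=1 -> skip
r=65=1000001 popcount=2 -> skip
r=66=1000010 popcount=2 -> skip
r=67=1000011 popcount=3 -> skip
r=68=1000100 popcount=2 -> skip
r=69=1000101 popcount=3 -> skip
r=70=1000110 popcount=3 -> skip
r=71=1000111 popcount=4 -> KEEP
r=72=1001000 popcount=2 -> skip
r=73=1001001 popcount=3 -> skip
r=74=1001010 popcount=3 -> skip
r=75=1001011 popcount=4 -> KEEP
r=76=1001100 popcount=3 -> skip
Kept rows: 39 43 45 46 51 53 54 57 58 60 71 75

Answer: 39 43 45 46 51 53 54 57 58 60 71 75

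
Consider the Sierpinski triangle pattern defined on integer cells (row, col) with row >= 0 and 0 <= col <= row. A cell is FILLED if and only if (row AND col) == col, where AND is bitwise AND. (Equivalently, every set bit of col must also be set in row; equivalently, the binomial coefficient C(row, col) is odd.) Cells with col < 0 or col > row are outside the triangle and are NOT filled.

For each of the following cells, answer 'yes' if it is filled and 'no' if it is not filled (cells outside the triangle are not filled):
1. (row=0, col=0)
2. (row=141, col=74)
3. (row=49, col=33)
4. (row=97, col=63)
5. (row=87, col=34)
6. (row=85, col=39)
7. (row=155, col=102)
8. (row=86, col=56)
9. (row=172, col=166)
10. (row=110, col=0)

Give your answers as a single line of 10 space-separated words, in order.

Answer: yes no yes no no no no no no yes

Derivation:
(0,0): row=0b0, col=0b0, row AND col = 0b0 = 0; 0 == 0 -> filled
(141,74): row=0b10001101, col=0b1001010, row AND col = 0b1000 = 8; 8 != 74 -> empty
(49,33): row=0b110001, col=0b100001, row AND col = 0b100001 = 33; 33 == 33 -> filled
(97,63): row=0b1100001, col=0b111111, row AND col = 0b100001 = 33; 33 != 63 -> empty
(87,34): row=0b1010111, col=0b100010, row AND col = 0b10 = 2; 2 != 34 -> empty
(85,39): row=0b1010101, col=0b100111, row AND col = 0b101 = 5; 5 != 39 -> empty
(155,102): row=0b10011011, col=0b1100110, row AND col = 0b10 = 2; 2 != 102 -> empty
(86,56): row=0b1010110, col=0b111000, row AND col = 0b10000 = 16; 16 != 56 -> empty
(172,166): row=0b10101100, col=0b10100110, row AND col = 0b10100100 = 164; 164 != 166 -> empty
(110,0): row=0b1101110, col=0b0, row AND col = 0b0 = 0; 0 == 0 -> filled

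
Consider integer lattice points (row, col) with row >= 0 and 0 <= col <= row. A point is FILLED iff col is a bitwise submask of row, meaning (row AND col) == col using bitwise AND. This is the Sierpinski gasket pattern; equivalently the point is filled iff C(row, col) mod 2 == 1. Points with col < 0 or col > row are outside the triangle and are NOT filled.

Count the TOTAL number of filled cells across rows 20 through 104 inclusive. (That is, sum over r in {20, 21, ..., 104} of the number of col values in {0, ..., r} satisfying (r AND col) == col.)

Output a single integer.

Answer: 1232

Derivation:
r20=10100 pc2: +4 =4
r21=10101 pc3: +8 =12
r22=10110 pc3: +8 =20
r23=10111 pc4: +16 =36
r24=11000 pc2: +4 =40
r25=11001 pc3: +8 =48
r26=11010 pc3: +8 =56
r27=11011 pc4: +16 =72
r28=11100 pc3: +8 =80
r29=11101 pc4: +16 =96
r30=11110 pc4: +16 =112
r31=11111 pc5: +32 =144
r32=100000 pc1: +2 =146
r33=100001 pc2: +4 =150
r34=100010 pc2: +4 =154
r35=100011 pc3: +8 =162
r36=100100 pc2: +4 =166
r37=100101 pc3: +8 =174
r38=100110 pc3: +8 =182
r39=100111 pc4: +16 =198
r40=101000 pc2: +4 =202
r41=101001 pc3: +8 =210
r42=101010 pc3: +8 =218
r43=101011 pc4: +16 =234
r44=101100 pc3: +8 =242
r45=101101 pc4: +16 =258
r46=101110 pc4: +16 =274
r47=101111 pc5: +32 =306
r48=110000 pc2: +4 =310
r49=110001 pc3: +8 =318
r50=110010 pc3: +8 =326
r51=110011 pc4: +16 =342
r52=110100 pc3: +8 =350
r53=110101 pc4: +16 =366
r54=110110 pc4: +16 =382
r55=110111 pc5: +32 =414
r56=111000 pc3: +8 =422
r57=111001 pc4: +16 =438
r58=111010 pc4: +16 =454
r59=111011 pc5: +32 =486
r60=111100 pc4: +16 =502
r61=111101 pc5: +32 =534
r62=111110 pc5: +32 =566
r63=111111 pc6: +64 =630
r64=1000000 pc1: +2 =632
r65=1000001 pc2: +4 =636
r66=1000010 pc2: +4 =640
r67=1000011 pc3: +8 =648
r68=1000100 pc2: +4 =652
r69=1000101 pc3: +8 =660
r70=1000110 pc3: +8 =668
r71=1000111 pc4: +16 =684
r72=1001000 pc2: +4 =688
r73=1001001 pc3: +8 =696
r74=1001010 pc3: +8 =704
r75=1001011 pc4: +16 =720
r76=1001100 pc3: +8 =728
r77=1001101 pc4: +16 =744
r78=1001110 pc4: +16 =760
r79=1001111 pc5: +32 =792
r80=1010000 pc2: +4 =796
r81=1010001 pc3: +8 =804
r82=1010010 pc3: +8 =812
r83=1010011 pc4: +16 =828
r84=1010100 pc3: +8 =836
r85=1010101 pc4: +16 =852
r86=1010110 pc4: +16 =868
r87=1010111 pc5: +32 =900
r88=1011000 pc3: +8 =908
r89=1011001 pc4: +16 =924
r90=1011010 pc4: +16 =940
r91=1011011 pc5: +32 =972
r92=1011100 pc4: +16 =988
r93=1011101 pc5: +32 =1020
r94=1011110 pc5: +32 =1052
r95=1011111 pc6: +64 =1116
r96=1100000 pc2: +4 =1120
r97=1100001 pc3: +8 =1128
r98=1100010 pc3: +8 =1136
r99=1100011 pc4: +16 =1152
r100=1100100 pc3: +8 =1160
r101=1100101 pc4: +16 =1176
r102=1100110 pc4: +16 =1192
r103=1100111 pc5: +32 =1224
r104=1101000 pc3: +8 =1232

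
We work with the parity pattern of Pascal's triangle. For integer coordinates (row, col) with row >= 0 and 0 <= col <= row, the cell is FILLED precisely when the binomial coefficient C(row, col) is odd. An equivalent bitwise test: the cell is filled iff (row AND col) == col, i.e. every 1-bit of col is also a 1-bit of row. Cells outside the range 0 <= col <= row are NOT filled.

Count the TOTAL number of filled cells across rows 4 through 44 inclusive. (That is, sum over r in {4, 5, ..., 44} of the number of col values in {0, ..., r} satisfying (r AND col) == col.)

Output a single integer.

Answer: 332

Derivation:
r4=100 pc1: +2 =2
r5=101 pc2: +4 =6
r6=110 pc2: +4 =10
r7=111 pc3: +8 =18
r8=1000 pc1: +2 =20
r9=1001 pc2: +4 =24
r10=1010 pc2: +4 =28
r11=1011 pc3: +8 =36
r12=1100 pc2: +4 =40
r13=1101 pc3: +8 =48
r14=1110 pc3: +8 =56
r15=1111 pc4: +16 =72
r16=10000 pc1: +2 =74
r17=10001 pc2: +4 =78
r18=10010 pc2: +4 =82
r19=10011 pc3: +8 =90
r20=10100 pc2: +4 =94
r21=10101 pc3: +8 =102
r22=10110 pc3: +8 =110
r23=10111 pc4: +16 =126
r24=11000 pc2: +4 =130
r25=11001 pc3: +8 =138
r26=11010 pc3: +8 =146
r27=11011 pc4: +16 =162
r28=11100 pc3: +8 =170
r29=11101 pc4: +16 =186
r30=11110 pc4: +16 =202
r31=11111 pc5: +32 =234
r32=100000 pc1: +2 =236
r33=100001 pc2: +4 =240
r34=100010 pc2: +4 =244
r35=100011 pc3: +8 =252
r36=100100 pc2: +4 =256
r37=100101 pc3: +8 =264
r38=100110 pc3: +8 =272
r39=100111 pc4: +16 =288
r40=101000 pc2: +4 =292
r41=101001 pc3: +8 =300
r42=101010 pc3: +8 =308
r43=101011 pc4: +16 =324
r44=101100 pc3: +8 =332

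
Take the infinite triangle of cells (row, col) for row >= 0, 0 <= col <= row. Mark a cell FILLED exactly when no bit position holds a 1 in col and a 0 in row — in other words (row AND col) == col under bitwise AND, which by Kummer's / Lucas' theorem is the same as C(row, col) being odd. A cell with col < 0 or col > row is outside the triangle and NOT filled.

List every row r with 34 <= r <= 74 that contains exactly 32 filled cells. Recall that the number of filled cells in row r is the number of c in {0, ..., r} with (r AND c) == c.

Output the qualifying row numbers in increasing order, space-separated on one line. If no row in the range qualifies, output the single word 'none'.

Answer: 47 55 59 61 62

Derivation:
Row r has 2^popcount(r) filled cells, so we need popcount(r) = log2(32) = 5.
Scan r = 34..74 and keep those with exactly 5 one-bits:
r=34=100010 popcount=2 -> skip
r=35=100011 popcount=3 -> skip
r=36=100100 popcount=2 -> skip
r=37=100101 popcount=3 -> skip
r=38=100110 popcount=3 -> skip
r=39=100111 popcount=4 -> skip
r=40=101000 popcount=2 -> skip
r=41=101001 popcount=3 -> skip
r=42=101010 popcount=3 -> skip
r=43=101011 popcount=4 -> skip
r=44=101100 popcount=3 -> skip
r=45=101101 popcount=4 -> skip
r=46=101110 popcount=4 -> skip
r=47=101111 popcount=5 -> KEEP
r=48=110000 popcount=2 -> skip
r=49=110001 popcount=3 -> skip
r=50=110010 popcount=3 -> skip
r=51=110011 popcount=4 -> skip
r=52=110100 popcount=3 -> skip
r=53=110101 popcount=4 -> skip
r=54=110110 popcount=4 -> skip
r=55=110111 popcount=5 -> KEEP
r=56=111000 popcount=3 -> skip
r=57=111001 popcount=4 -> skip
r=58=111010 popcount=4 -> skip
r=59=111011 popcount=5 -> KEEP
r=60=111100 popcount=4 -> skip
r=61=111101 popcount=5 -> KEEP
r=62=111110 popcount=5 -> KEEP
r=63=111111 popcount=6 -> skip
r=64=1000000 popcount=1 -> skip
r=65=1000001 popcount=2 -> skip
r=66=1000010 popcount=2 -> skip
r=67=1000011 popcount=3 -> skip
r=68=1000100 popcount=2 -> skip
r=69=1000101 popcount=3 -> skip
r=70=1000110 popcount=3 -> skip
r=71=1000111 popcount=4 -> skip
r=72=1001000 popcount=2 -> skip
r=73=1001001 popcount=3 -> skip
r=74=1001010 popcount=3 -> skip
Kept rows: 47 55 59 61 62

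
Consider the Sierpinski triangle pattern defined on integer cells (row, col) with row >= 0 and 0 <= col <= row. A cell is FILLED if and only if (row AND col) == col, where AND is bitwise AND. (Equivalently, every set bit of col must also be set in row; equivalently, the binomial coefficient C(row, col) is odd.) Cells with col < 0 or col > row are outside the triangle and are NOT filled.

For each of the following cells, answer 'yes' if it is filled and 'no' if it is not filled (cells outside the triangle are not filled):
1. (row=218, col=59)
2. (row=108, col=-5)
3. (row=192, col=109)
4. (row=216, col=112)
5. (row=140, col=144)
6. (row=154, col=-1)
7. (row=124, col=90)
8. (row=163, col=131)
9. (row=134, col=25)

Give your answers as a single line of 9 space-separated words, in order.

Answer: no no no no no no no yes no

Derivation:
(218,59): row=0b11011010, col=0b111011, row AND col = 0b11010 = 26; 26 != 59 -> empty
(108,-5): col outside [0, 108] -> not filled
(192,109): row=0b11000000, col=0b1101101, row AND col = 0b1000000 = 64; 64 != 109 -> empty
(216,112): row=0b11011000, col=0b1110000, row AND col = 0b1010000 = 80; 80 != 112 -> empty
(140,144): col outside [0, 140] -> not filled
(154,-1): col outside [0, 154] -> not filled
(124,90): row=0b1111100, col=0b1011010, row AND col = 0b1011000 = 88; 88 != 90 -> empty
(163,131): row=0b10100011, col=0b10000011, row AND col = 0b10000011 = 131; 131 == 131 -> filled
(134,25): row=0b10000110, col=0b11001, row AND col = 0b0 = 0; 0 != 25 -> empty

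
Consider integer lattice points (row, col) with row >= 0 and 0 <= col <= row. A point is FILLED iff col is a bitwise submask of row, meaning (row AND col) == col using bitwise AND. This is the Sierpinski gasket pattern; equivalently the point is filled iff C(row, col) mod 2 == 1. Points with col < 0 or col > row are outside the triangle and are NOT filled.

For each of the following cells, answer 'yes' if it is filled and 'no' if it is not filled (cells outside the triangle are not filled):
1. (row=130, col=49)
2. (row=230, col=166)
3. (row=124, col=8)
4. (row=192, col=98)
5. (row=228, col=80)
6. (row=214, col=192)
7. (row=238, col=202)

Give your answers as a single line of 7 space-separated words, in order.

(130,49): row=0b10000010, col=0b110001, row AND col = 0b0 = 0; 0 != 49 -> empty
(230,166): row=0b11100110, col=0b10100110, row AND col = 0b10100110 = 166; 166 == 166 -> filled
(124,8): row=0b1111100, col=0b1000, row AND col = 0b1000 = 8; 8 == 8 -> filled
(192,98): row=0b11000000, col=0b1100010, row AND col = 0b1000000 = 64; 64 != 98 -> empty
(228,80): row=0b11100100, col=0b1010000, row AND col = 0b1000000 = 64; 64 != 80 -> empty
(214,192): row=0b11010110, col=0b11000000, row AND col = 0b11000000 = 192; 192 == 192 -> filled
(238,202): row=0b11101110, col=0b11001010, row AND col = 0b11001010 = 202; 202 == 202 -> filled

Answer: no yes yes no no yes yes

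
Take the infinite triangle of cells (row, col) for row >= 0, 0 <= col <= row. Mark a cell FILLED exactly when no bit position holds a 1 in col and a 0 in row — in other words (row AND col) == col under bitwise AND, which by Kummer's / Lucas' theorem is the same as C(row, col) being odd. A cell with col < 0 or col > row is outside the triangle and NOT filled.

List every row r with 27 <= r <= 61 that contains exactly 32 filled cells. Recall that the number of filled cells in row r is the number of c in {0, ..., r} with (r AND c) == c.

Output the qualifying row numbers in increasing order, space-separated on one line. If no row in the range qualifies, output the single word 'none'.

Answer: 31 47 55 59 61

Derivation:
Row r has 2^popcount(r) filled cells, so we need popcount(r) = log2(32) = 5.
Scan r = 27..61 and keep those with exactly 5 one-bits:
r=27=11011 popcount=4 -> skip
r=28=11100 popcount=3 -> skip
r=29=11101 popcount=4 -> skip
r=30=11110 popcount=4 -> skip
r=31=11111 popcount=5 -> KEEP
r=32=100000 popcount=1 -> skip
r=33=100001 popcount=2 -> skip
r=34=100010 popcount=2 -> skip
r=35=100011 popcount=3 -> skip
r=36=100100 popcount=2 -> skip
r=37=100101 popcount=3 -> skip
r=38=100110 popcount=3 -> skip
r=39=100111 popcount=4 -> skip
r=40=101000 popcount=2 -> skip
r=41=101001 popcount=3 -> skip
r=42=101010 popcount=3 -> skip
r=43=101011 popcount=4 -> skip
r=44=101100 popcount=3 -> skip
r=45=101101 popcount=4 -> skip
r=46=101110 popcount=4 -> skip
r=47=101111 popcount=5 -> KEEP
r=48=110000 popcount=2 -> skip
r=49=110001 popcount=3 -> skip
r=50=110010 popcount=3 -> skip
r=51=110011 popcount=4 -> skip
r=52=110100 popcount=3 -> skip
r=53=110101 popcount=4 -> skip
r=54=110110 popcount=4 -> skip
r=55=110111 popcount=5 -> KEEP
r=56=111000 popcount=3 -> skip
r=57=111001 popcount=4 -> skip
r=58=111010 popcount=4 -> skip
r=59=111011 popcount=5 -> KEEP
r=60=111100 popcount=4 -> skip
r=61=111101 popcount=5 -> KEEP
Kept rows: 31 47 55 59 61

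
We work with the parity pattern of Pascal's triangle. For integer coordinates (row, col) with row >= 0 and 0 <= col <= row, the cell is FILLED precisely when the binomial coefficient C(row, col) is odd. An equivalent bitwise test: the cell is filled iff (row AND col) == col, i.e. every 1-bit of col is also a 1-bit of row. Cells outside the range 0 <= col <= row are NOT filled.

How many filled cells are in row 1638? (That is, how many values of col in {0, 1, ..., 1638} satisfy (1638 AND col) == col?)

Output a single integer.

1638 in binary = 11001100110
popcount(1638) = number of 1-bits in 11001100110 = 6
A col c satisfies (1638 AND c) == c iff every set bit of c is also set in 1638; each of the 6 set bits of 1638 can independently be on or off in c.
count = 2^6 = 64

Answer: 64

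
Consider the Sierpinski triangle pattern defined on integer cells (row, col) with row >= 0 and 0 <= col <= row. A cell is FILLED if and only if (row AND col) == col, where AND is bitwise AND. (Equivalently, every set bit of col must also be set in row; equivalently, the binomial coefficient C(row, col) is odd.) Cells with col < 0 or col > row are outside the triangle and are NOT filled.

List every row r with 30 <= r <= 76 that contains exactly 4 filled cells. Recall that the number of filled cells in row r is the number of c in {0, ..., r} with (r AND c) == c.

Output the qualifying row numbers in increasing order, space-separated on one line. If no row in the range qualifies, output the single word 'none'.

Row r has 2^popcount(r) filled cells, so we need popcount(r) = log2(4) = 2.
Scan r = 30..76 and keep those with exactly 2 one-bits:
r=30=11110 popcount=4 -> skip
r=31=11111 popcount=5 -> skip
r=32=100000 popcount=1 -> skip
r=33=100001 popcount=2 -> KEEP
r=34=100010 popcount=2 -> KEEP
r=35=100011 popcount=3 -> skip
r=36=100100 popcount=2 -> KEEP
r=37=100101 popcount=3 -> skip
r=38=100110 popcount=3 -> skip
r=39=100111 popcount=4 -> skip
r=40=101000 popcount=2 -> KEEP
r=41=101001 popcount=3 -> skip
r=42=101010 popcount=3 -> skip
r=43=101011 popcount=4 -> skip
r=44=101100 popcount=3 -> skip
r=45=101101 popcount=4 -> skip
r=46=101110 popcount=4 -> skip
r=47=101111 popcount=5 -> skip
r=48=110000 popcount=2 -> KEEP
r=49=110001 popcount=3 -> skip
r=50=110010 popcount=3 -> skip
r=51=110011 popcount=4 -> skip
r=52=110100 popcount=3 -> skip
r=53=110101 popcount=4 -> skip
r=54=110110 popcount=4 -> skip
r=55=110111 popcount=5 -> skip
r=56=111000 popcount=3 -> skip
r=57=111001 popcount=4 -> skip
r=58=111010 popcount=4 -> skip
r=59=111011 popcount=5 -> skip
r=60=111100 popcount=4 -> skip
r=61=111101 popcount=5 -> skip
r=62=111110 popcount=5 -> skip
r=63=111111 popcount=6 -> skip
r=64=1000000 popcount=1 -> skip
r=65=1000001 popcount=2 -> KEEP
r=66=1000010 popcount=2 -> KEEP
r=67=1000011 popcount=3 -> skip
r=68=1000100 popcount=2 -> KEEP
r=69=1000101 popcount=3 -> skip
r=70=1000110 popcount=3 -> skip
r=71=1000111 popcount=4 -> skip
r=72=1001000 popcount=2 -> KEEP
r=73=1001001 popcount=3 -> skip
r=74=1001010 popcount=3 -> skip
r=75=1001011 popcount=4 -> skip
r=76=1001100 popcount=3 -> skip
Kept rows: 33 34 36 40 48 65 66 68 72

Answer: 33 34 36 40 48 65 66 68 72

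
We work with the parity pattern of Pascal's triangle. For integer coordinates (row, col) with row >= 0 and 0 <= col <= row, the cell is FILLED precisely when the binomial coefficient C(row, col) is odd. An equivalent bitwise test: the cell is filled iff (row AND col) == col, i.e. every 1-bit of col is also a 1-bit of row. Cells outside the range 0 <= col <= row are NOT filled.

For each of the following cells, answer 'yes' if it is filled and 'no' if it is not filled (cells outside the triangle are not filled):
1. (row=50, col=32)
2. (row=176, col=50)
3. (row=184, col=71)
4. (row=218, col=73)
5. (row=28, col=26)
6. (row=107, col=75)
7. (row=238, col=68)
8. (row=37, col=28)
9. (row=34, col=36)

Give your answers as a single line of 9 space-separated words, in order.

Answer: yes no no no no yes yes no no

Derivation:
(50,32): row=0b110010, col=0b100000, row AND col = 0b100000 = 32; 32 == 32 -> filled
(176,50): row=0b10110000, col=0b110010, row AND col = 0b110000 = 48; 48 != 50 -> empty
(184,71): row=0b10111000, col=0b1000111, row AND col = 0b0 = 0; 0 != 71 -> empty
(218,73): row=0b11011010, col=0b1001001, row AND col = 0b1001000 = 72; 72 != 73 -> empty
(28,26): row=0b11100, col=0b11010, row AND col = 0b11000 = 24; 24 != 26 -> empty
(107,75): row=0b1101011, col=0b1001011, row AND col = 0b1001011 = 75; 75 == 75 -> filled
(238,68): row=0b11101110, col=0b1000100, row AND col = 0b1000100 = 68; 68 == 68 -> filled
(37,28): row=0b100101, col=0b11100, row AND col = 0b100 = 4; 4 != 28 -> empty
(34,36): col outside [0, 34] -> not filled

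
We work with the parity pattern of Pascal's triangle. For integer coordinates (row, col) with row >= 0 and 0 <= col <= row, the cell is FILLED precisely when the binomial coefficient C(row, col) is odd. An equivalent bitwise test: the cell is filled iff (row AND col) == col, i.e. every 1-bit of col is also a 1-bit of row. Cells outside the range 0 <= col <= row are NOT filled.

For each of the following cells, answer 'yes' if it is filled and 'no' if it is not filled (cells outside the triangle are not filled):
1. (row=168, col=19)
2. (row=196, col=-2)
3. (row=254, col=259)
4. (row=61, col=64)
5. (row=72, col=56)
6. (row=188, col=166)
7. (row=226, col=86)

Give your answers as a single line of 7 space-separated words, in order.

(168,19): row=0b10101000, col=0b10011, row AND col = 0b0 = 0; 0 != 19 -> empty
(196,-2): col outside [0, 196] -> not filled
(254,259): col outside [0, 254] -> not filled
(61,64): col outside [0, 61] -> not filled
(72,56): row=0b1001000, col=0b111000, row AND col = 0b1000 = 8; 8 != 56 -> empty
(188,166): row=0b10111100, col=0b10100110, row AND col = 0b10100100 = 164; 164 != 166 -> empty
(226,86): row=0b11100010, col=0b1010110, row AND col = 0b1000010 = 66; 66 != 86 -> empty

Answer: no no no no no no no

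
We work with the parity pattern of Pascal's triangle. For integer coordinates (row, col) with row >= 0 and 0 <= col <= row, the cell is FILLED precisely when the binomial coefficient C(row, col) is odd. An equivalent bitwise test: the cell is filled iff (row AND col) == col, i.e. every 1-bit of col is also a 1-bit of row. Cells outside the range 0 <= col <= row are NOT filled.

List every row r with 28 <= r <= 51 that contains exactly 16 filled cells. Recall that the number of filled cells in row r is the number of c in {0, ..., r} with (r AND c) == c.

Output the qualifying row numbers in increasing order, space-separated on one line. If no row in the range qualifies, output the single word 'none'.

Row r has 2^popcount(r) filled cells, so we need popcount(r) = log2(16) = 4.
Scan r = 28..51 and keep those with exactly 4 one-bits:
r=28=11100 popcount=3 -> skip
r=29=11101 popcount=4 -> KEEP
r=30=11110 popcount=4 -> KEEP
r=31=11111 popcount=5 -> skip
r=32=100000 popcount=1 -> skip
r=33=100001 popcount=2 -> skip
r=34=100010 popcount=2 -> skip
r=35=100011 popcount=3 -> skip
r=36=100100 popcount=2 -> skip
r=37=100101 popcount=3 -> skip
r=38=100110 popcount=3 -> skip
r=39=100111 popcount=4 -> KEEP
r=40=101000 popcount=2 -> skip
r=41=101001 popcount=3 -> skip
r=42=101010 popcount=3 -> skip
r=43=101011 popcount=4 -> KEEP
r=44=101100 popcount=3 -> skip
r=45=101101 popcount=4 -> KEEP
r=46=101110 popcount=4 -> KEEP
r=47=101111 popcount=5 -> skip
r=48=110000 popcount=2 -> skip
r=49=110001 popcount=3 -> skip
r=50=110010 popcount=3 -> skip
r=51=110011 popcount=4 -> KEEP
Kept rows: 29 30 39 43 45 46 51

Answer: 29 30 39 43 45 46 51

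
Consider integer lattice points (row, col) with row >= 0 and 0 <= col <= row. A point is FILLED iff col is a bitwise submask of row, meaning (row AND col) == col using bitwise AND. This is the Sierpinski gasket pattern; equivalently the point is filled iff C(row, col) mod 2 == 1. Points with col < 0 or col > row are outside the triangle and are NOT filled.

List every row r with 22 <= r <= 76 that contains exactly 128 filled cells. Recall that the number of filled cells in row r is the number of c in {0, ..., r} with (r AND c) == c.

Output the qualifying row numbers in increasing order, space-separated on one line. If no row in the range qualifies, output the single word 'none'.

Answer: none

Derivation:
Row r has 2^popcount(r) filled cells, so we need popcount(r) = log2(128) = 7.
Scan r = 22..76 and keep those with exactly 7 one-bits:
r=22=10110 popcount=3 -> skip
r=23=10111 popcount=4 -> skip
r=24=11000 popcount=2 -> skip
r=25=11001 popcount=3 -> skip
r=26=11010 popcount=3 -> skip
r=27=11011 popcount=4 -> skip
r=28=11100 popcount=3 -> skip
r=29=11101 popcount=4 -> skip
r=30=11110 popcount=4 -> skip
r=31=11111 popcount=5 -> skip
r=32=100000 popcount=1 -> skip
r=33=100001 popcount=2 -> skip
r=34=100010 popcount=2 -> skip
r=35=100011 popcount=3 -> skip
r=36=100100 popcount=2 -> skip
r=37=100101 popcount=3 -> skip
r=38=100110 popcount=3 -> skip
r=39=100111 popcount=4 -> skip
r=40=101000 popcount=2 -> skip
r=41=101001 popcount=3 -> skip
r=42=101010 popcount=3 -> skip
r=43=101011 popcount=4 -> skip
r=44=101100 popcount=3 -> skip
r=45=101101 popcount=4 -> skip
r=46=101110 popcount=4 -> skip
r=47=101111 popcount=5 -> skip
r=48=110000 popcount=2 -> skip
r=49=110001 popcount=3 -> skip
r=50=110010 popcount=3 -> skip
r=51=110011 popcount=4 -> skip
r=52=110100 popcount=3 -> skip
r=53=110101 popcount=4 -> skip
r=54=110110 popcount=4 -> skip
r=55=110111 popcount=5 -> skip
r=56=111000 popcount=3 -> skip
r=57=111001 popcount=4 -> skip
r=58=111010 popcount=4 -> skip
r=59=111011 popcount=5 -> skip
r=60=111100 popcount=4 -> skip
r=61=111101 popcount=5 -> skip
r=62=111110 popcount=5 -> skip
r=63=111111 popcount=6 -> skip
r=64=1000000 popcount=1 -> skip
r=65=1000001 popcount=2 -> skip
r=66=1000010 popcount=2 -> skip
r=67=1000011 popcount=3 -> skip
r=68=1000100 popcount=2 -> skip
r=69=1000101 popcount=3 -> skip
r=70=1000110 popcount=3 -> skip
r=71=1000111 popcount=4 -> skip
r=72=1001000 popcount=2 -> skip
r=73=1001001 popcount=3 -> skip
r=74=1001010 popcount=3 -> skip
r=75=1001011 popcount=4 -> skip
r=76=1001100 popcount=3 -> skip
Kept rows: none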